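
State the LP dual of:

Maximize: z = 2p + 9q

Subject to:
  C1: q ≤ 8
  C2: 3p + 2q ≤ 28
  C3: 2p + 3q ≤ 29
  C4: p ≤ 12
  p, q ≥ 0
Minimize: z = 8y1 + 28y2 + 29y3 + 12y4

Subject to:
  C1: -3y2 - 2y3 - y4 ≤ -2
  C2: -y1 - 2y2 - 3y3 ≤ -9
  y1, y2, y3, y4 ≥ 0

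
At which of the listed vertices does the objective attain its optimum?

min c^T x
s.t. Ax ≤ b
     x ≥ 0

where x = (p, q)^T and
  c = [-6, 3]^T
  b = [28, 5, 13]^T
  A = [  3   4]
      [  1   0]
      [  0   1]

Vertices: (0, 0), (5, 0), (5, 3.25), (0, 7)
Evaluating z = -6p + 3q at each vertex:
  (0, 0): z = 0
  (5, 0): z = -30
  (5, 3.25): z = -20.25
  (0, 7): z = 21

The smallest value is z = -30, attained at (5, 0).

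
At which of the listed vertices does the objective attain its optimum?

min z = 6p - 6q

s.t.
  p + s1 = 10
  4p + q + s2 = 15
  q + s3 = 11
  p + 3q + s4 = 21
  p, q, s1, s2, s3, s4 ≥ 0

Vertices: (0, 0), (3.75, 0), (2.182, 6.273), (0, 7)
(0, 7) with z = -42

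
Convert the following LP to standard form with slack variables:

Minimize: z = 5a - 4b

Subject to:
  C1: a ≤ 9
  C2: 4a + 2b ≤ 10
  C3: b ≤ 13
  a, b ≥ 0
min z = 5a - 4b

s.t.
  a + s1 = 9
  4a + 2b + s2 = 10
  b + s3 = 13
  a, b, s1, s2, s3 ≥ 0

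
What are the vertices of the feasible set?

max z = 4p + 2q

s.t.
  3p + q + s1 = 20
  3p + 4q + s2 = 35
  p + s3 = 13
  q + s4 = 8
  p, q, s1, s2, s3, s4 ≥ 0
Each vertex is the intersection of two constraint boundaries that also satisfies all remaining constraints:
  p = 0 and q = 0 → (0, 0)
  3p + q = 20 and q = 0 → (6.667, 0)
  3p + q = 20 and 3p + 4q = 35 → (5, 5)
  3p + 4q = 35 and q = 8 → (1, 8)
  q = 8 and p = 0 → (0, 8)

Vertices: (0, 0), (6.667, 0), (5, 5), (1, 8), (0, 8)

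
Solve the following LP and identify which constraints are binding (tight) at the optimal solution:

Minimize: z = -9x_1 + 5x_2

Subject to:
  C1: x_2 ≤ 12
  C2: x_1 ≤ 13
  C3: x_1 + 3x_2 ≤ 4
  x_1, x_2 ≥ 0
Optimal: x_1 = 4, x_2 = 0
Binding: C3, x_2 ≥ 0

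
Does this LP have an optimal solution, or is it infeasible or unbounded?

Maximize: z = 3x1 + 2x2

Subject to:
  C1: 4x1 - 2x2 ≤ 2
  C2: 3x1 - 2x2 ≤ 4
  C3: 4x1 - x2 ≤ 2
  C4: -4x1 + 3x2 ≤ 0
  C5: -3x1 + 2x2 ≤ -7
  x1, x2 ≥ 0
C2 requires 3x1 - 2x2 ≤ 4, while C5 (-3x1 + 2x2 ≤ -7) is equivalent to 3x1 - 2x2 ≥ 7. Together they would need 7 ≤ 3x1 - 2x2 ≤ 4, which is impossible since 7 > 4. No point satisfies all constraints.

Infeasible — the constraint set is empty.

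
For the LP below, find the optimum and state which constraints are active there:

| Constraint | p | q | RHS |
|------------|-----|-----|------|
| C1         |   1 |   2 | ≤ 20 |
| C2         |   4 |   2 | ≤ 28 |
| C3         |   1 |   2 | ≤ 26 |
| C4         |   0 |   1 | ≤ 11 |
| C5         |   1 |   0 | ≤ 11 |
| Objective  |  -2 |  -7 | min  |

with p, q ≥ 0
Optimal: p = 0, q = 10
Slack at optimum:
  C1: slack = 0 (binding)
  C2: slack = 8
  C3: slack = 6
  C4: slack = 1
  C5: slack = 11
  p ≥ 0: p = 0 (binding)
  q ≥ 0: q = 10
Binding constraints: C1, p ≥ 0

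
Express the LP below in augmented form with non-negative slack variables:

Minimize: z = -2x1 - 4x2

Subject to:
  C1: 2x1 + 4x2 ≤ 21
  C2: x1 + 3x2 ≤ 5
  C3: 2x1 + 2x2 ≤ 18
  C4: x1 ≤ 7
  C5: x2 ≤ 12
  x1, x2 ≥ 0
min z = -2x1 - 4x2

s.t.
  2x1 + 4x2 + s1 = 21
  x1 + 3x2 + s2 = 5
  2x1 + 2x2 + s3 = 18
  x1 + s4 = 7
  x2 + s5 = 12
  x1, x2, s1, s2, s3, s4, s5 ≥ 0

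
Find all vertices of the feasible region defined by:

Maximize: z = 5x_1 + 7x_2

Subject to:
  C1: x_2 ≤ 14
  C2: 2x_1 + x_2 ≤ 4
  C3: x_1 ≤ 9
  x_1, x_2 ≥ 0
Each vertex is the intersection of two constraint boundaries that also satisfies all remaining constraints:
  x_1 = 0 and x_2 = 0 → (0, 0)
  2x_1 + x_2 = 4 and x_2 = 0 → (2, 0)
  2x_1 + x_2 = 4 and x_1 = 0 → (0, 4)

Vertices: (0, 0), (2, 0), (0, 4)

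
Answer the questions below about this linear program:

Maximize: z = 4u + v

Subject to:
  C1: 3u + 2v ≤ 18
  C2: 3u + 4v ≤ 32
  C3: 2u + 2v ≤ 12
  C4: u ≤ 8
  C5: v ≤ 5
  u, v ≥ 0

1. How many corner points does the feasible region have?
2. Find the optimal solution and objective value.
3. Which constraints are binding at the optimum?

1. 4
2. u = 6, v = 0, z = 24
3. C1, C3, v ≥ 0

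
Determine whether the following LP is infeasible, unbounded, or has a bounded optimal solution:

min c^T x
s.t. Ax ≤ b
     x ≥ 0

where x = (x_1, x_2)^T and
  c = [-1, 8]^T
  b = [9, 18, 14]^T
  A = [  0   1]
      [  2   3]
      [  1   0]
The point (9, 0) satisfies every constraint, so the LP is feasible; the constraints give x_1 ≤ 14 and x_2 ≤ 9, which with x_1, x_2 ≥ 0 keep the feasible region inside a bounded box. A feasible, bounded LP attains a finite optimum at a vertex.

Evaluating z = -x_1 + 8x_2 at each vertex:
  (0, 0): z = 0
  (9, 0): z = -9
  (0, 6): z = 48

The LP has an optimal solution: (9, 0) with z = -9.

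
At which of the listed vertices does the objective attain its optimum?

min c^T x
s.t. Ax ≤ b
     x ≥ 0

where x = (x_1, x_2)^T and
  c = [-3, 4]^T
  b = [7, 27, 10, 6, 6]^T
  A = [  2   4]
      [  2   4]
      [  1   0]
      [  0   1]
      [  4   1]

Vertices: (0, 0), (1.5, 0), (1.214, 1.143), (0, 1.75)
(1.5, 0) with z = -4.5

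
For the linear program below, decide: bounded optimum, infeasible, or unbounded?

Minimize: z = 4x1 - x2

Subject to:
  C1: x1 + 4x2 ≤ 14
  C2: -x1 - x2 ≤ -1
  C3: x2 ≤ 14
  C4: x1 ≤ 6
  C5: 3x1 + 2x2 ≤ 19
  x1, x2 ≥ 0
The point (0, 3.5) satisfies every constraint, so the LP is feasible; the constraints give x1 ≤ 6 and x2 ≤ 14, which with x1, x2 ≥ 0 keep the feasible region inside a bounded box. A feasible, bounded LP attains a finite optimum at a vertex.

Evaluating z = 4x1 - x2 at each vertex:
  (0, 1): z = -1
  (1, 0): z = 4
  (6, 0): z = 24
  (6, 0.5): z = 23.5
  (4.8, 2.3): z = 16.9
  (0, 3.5): z = -3.5

The LP has an optimal solution: (0, 3.5) with z = -3.5.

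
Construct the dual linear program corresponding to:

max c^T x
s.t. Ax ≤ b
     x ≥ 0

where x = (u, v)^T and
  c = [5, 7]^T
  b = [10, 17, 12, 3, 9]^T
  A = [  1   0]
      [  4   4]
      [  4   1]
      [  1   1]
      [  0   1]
Minimize: z = 10y1 + 17y2 + 12y3 + 3y4 + 9y5

Subject to:
  C1: -y1 - 4y2 - 4y3 - y4 ≤ -5
  C2: -4y2 - y3 - y4 - y5 ≤ -7
  y1, y2, y3, y4, y5 ≥ 0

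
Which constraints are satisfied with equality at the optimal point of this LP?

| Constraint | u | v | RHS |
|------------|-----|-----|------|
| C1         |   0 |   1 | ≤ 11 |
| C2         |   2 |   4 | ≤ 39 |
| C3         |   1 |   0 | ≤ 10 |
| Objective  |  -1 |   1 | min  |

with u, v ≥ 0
Optimal: u = 10, v = 0
Slack at optimum:
  C1: slack = 11
  C2: slack = 19
  C3: slack = 0 (binding)
  u ≥ 0: u = 10
  v ≥ 0: v = 0 (binding)
Binding constraints: C3, v ≥ 0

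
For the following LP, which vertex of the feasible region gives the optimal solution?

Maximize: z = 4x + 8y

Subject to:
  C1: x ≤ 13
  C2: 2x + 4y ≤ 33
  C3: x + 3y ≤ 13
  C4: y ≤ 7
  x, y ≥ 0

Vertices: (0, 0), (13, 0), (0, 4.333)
Evaluating z = 4x + 8y at each vertex:
  (0, 0): z = 0
  (13, 0): z = 52
  (0, 4.333): z = 34.67

The largest value is z = 52, attained at (13, 0).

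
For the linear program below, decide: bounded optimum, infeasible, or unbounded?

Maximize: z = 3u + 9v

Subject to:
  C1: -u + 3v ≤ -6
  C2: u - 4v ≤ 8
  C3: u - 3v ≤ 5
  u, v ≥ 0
C3 requires u - 3v ≤ 5, while C1 (-u + 3v ≤ -6) is equivalent to u - 3v ≥ 6. Together they would need 6 ≤ u - 3v ≤ 5, which is impossible since 6 > 5. No point satisfies all constraints.

Infeasible: no point satisfies all constraints simultaneously.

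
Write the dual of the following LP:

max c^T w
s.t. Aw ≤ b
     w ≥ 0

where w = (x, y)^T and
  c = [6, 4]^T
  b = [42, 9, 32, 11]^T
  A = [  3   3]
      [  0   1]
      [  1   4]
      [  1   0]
Minimize: z = 42y1 + 9y2 + 32y3 + 11y4

Subject to:
  C1: -3y1 - y3 - y4 ≤ -6
  C2: -3y1 - y2 - 4y3 ≤ -4
  y1, y2, y3, y4 ≥ 0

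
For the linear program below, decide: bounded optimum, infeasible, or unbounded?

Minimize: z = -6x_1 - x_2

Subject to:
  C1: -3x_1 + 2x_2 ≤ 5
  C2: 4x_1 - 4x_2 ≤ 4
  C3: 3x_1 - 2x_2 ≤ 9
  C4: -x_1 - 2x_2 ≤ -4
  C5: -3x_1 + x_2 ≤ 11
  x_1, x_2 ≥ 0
Feasible point: (0, 2) satisfies every constraint, so the LP is feasible.
Direction d = (2, 3): for each constraint row a, a·d ≤ 0 —
  (-3)(2) + (2)(3) = 0 ≤ 0
  (4)(2) + (-4)(3) = -4 ≤ 0
  (3)(2) + (-2)(3) = 0 ≤ 0
  (-1)(2) + (-2)(3) = -8 ≤ 0
  (-3)(2) + (1)(3) = -3 ≤ 0
and d ≥ 0, so (0, 2) + t·d stays feasible for every t ≥ 0. Along this ray z = -6x_1 - x_2 changes by -15 per unit t, so z → −∞.

The LP is unbounded; z can be made arbitrarily small.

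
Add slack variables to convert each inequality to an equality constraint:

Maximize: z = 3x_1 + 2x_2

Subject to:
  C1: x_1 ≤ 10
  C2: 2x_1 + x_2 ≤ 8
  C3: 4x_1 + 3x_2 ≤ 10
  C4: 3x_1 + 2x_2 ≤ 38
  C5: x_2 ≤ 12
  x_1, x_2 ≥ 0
max z = 3x_1 + 2x_2

s.t.
  x_1 + s1 = 10
  2x_1 + x_2 + s2 = 8
  4x_1 + 3x_2 + s3 = 10
  3x_1 + 2x_2 + s4 = 38
  x_2 + s5 = 12
  x_1, x_2, s1, s2, s3, s4, s5 ≥ 0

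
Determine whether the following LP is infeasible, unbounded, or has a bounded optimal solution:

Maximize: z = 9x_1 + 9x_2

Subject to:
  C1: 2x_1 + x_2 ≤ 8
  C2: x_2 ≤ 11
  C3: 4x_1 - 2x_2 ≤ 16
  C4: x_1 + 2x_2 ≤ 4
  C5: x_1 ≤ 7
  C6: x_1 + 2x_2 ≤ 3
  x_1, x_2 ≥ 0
The point (3, 0) satisfies every constraint, so the LP is feasible; the constraints give x_1 ≤ 7 and x_2 ≤ 11, which with x_1, x_2 ≥ 0 keep the feasible region inside a bounded box. A feasible, bounded LP attains a finite optimum at a vertex.

Feasible with finite optimum z* = 27 at (3, 0).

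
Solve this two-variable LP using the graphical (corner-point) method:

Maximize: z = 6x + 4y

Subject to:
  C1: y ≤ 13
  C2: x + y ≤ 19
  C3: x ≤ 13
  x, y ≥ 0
Each vertex is the intersection of two constraint boundaries that also satisfies all remaining constraints:
  x = 0 and y = 0 → (0, 0)
  x = 13 and y = 0 → (13, 0)
  x + y = 19 and x = 13 → (13, 6)
  y = 13 and x + y = 19 → (6, 13)
  y = 13 and x = 0 → (0, 13)

Evaluating z = 6x + 4y at each vertex:
  (0, 0): z = 0
  (13, 0): z = 78
  (13, 6): z = 102
  (6, 13): z = 88
  (0, 13): z = 52

The maximum is at (13, 6) with z = 102.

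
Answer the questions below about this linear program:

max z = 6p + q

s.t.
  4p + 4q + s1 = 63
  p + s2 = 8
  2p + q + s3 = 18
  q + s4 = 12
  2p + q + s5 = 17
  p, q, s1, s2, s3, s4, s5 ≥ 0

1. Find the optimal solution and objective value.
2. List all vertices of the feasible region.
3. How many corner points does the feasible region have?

1. p = 8, q = 1, z = 49
2. (0, 0), (8, 0), (8, 1), (2.5, 12), (0, 12)
3. 5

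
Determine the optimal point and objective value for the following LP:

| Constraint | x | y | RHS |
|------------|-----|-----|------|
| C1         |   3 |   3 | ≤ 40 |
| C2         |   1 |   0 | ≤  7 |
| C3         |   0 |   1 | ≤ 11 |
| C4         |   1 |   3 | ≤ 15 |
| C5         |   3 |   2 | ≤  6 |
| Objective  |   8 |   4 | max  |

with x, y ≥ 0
Each vertex is the intersection of two constraint boundaries that also satisfies all remaining constraints:
  x = 0 and y = 0 → (0, 0)
  3x + 2y = 6 and y = 0 → (2, 0)
  3x + 2y = 6 and x = 0 → (0, 3)

Evaluating z = 8x + 4y at each vertex:
  (0, 0): z = 0
  (2, 0): z = 16
  (0, 3): z = 12

The maximum is at (2, 0) with z = 16.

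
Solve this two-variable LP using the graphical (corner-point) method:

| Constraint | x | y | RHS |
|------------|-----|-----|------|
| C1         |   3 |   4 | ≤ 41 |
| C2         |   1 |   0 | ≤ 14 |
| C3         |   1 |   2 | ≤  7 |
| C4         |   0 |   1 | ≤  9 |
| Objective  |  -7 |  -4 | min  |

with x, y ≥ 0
Each vertex is the intersection of two constraint boundaries that also satisfies all remaining constraints:
  x = 0 and y = 0 → (0, 0)
  x + 2y = 7 and y = 0 → (7, 0)
  x + 2y = 7 and x = 0 → (0, 3.5)

Evaluating z = -7x - 4y at each vertex:
  (0, 0): z = 0
  (7, 0): z = -49
  (0, 3.5): z = -14

The minimum is at (7, 0) with z = -49.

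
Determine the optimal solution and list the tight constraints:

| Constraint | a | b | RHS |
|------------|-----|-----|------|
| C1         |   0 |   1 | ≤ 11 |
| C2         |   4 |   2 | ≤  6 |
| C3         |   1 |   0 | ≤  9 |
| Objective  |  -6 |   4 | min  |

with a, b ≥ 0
Optimal: a = 1.5, b = 0
Binding: C2, b ≥ 0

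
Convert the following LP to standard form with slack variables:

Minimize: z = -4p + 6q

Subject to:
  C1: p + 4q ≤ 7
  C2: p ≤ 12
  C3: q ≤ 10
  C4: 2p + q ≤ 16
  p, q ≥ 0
min z = -4p + 6q

s.t.
  p + 4q + s1 = 7
  p + s2 = 12
  q + s3 = 10
  2p + q + s4 = 16
  p, q, s1, s2, s3, s4 ≥ 0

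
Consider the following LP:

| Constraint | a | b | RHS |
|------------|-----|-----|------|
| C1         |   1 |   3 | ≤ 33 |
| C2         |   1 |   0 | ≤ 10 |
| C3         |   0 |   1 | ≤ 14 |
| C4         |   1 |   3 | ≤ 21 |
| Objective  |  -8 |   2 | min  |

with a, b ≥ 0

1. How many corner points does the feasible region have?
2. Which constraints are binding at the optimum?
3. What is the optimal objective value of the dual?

1. 4
2. C2, b ≥ 0
3. -80 (by strong duality, equal to the primal optimum)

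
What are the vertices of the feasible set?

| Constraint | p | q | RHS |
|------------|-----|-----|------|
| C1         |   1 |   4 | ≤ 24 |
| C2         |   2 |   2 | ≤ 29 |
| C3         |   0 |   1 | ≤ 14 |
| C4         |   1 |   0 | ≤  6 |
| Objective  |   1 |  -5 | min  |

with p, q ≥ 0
Each vertex is the intersection of two constraint boundaries that also satisfies all remaining constraints:
  p = 0 and q = 0 → (0, 0)
  p = 6 and q = 0 → (6, 0)
  p + 4q = 24 and p = 6 → (6, 4.5)
  p + 4q = 24 and p = 0 → (0, 6)

Vertices: (0, 0), (6, 0), (6, 4.5), (0, 6)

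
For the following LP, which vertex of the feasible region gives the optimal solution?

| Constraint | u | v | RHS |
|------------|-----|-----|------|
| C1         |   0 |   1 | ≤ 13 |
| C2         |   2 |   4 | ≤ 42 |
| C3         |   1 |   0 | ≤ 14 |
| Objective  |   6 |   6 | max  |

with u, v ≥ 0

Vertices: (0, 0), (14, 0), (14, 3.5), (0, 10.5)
(14, 3.5) with z = 105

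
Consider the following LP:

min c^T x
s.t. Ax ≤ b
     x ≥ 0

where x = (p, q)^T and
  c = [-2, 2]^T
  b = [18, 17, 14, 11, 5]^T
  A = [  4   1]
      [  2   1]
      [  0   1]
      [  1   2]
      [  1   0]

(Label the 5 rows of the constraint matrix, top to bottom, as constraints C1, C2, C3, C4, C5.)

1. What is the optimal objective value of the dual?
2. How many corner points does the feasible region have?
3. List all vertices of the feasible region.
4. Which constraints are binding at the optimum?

1. -9 (by strong duality, equal to the primal optimum)
2. 4
3. (0, 0), (4.5, 0), (3.571, 3.714), (0, 5.5)
4. C1, q ≥ 0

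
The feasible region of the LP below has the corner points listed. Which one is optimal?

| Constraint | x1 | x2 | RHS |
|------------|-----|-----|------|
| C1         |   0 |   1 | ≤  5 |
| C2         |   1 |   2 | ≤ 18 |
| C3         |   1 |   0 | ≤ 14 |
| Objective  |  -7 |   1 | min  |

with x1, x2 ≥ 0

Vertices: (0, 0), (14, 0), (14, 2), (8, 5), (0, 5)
Evaluating z = -7x1 + x2 at each vertex:
  (0, 0): z = 0
  (14, 0): z = -98
  (14, 2): z = -96
  (8, 5): z = -51
  (0, 5): z = 5

The smallest value is z = -98, attained at (14, 0).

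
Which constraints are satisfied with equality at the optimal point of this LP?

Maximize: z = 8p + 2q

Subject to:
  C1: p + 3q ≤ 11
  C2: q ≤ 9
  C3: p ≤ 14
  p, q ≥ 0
Optimal: p = 11, q = 0
Binding: C1, q ≥ 0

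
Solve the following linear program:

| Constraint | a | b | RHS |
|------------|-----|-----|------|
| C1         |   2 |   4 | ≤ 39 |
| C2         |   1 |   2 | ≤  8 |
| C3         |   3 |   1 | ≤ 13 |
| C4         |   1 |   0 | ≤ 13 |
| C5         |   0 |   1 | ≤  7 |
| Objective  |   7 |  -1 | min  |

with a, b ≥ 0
Each vertex is the intersection of two constraint boundaries that also satisfies all remaining constraints:
  a = 0 and b = 0 → (0, 0)
  3a + b = 13 and b = 0 → (4.333, 0)
  a + 2b = 8 and 3a + b = 13 → (3.6, 2.2)
  a + 2b = 8 and a = 0 → (0, 4)

Evaluating z = 7a - b at each vertex:
  (0, 0): z = 0
  (4.333, 0): z = 30.33
  (3.6, 2.2): z = 23
  (0, 4): z = -4

The minimum is at (0, 4) with z = -4.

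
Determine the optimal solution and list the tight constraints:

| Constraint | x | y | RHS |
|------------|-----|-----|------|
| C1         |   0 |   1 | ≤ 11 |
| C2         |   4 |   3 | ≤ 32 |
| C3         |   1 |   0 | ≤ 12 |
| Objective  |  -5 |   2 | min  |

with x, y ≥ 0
Optimal: x = 8, y = 0
Slack at optimum:
  C1: slack = 11
  C2: slack = 0 (binding)
  C3: slack = 4
  x ≥ 0: x = 8
  y ≥ 0: y = 0 (binding)
Binding constraints: C2, y ≥ 0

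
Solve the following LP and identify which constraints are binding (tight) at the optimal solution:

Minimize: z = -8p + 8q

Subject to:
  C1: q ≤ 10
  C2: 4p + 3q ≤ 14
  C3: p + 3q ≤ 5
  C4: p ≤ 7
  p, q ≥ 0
Optimal: p = 3.5, q = 0
Slack at optimum:
  C1: slack = 10
  C2: slack = 0 (binding)
  C3: slack = 1.5
  C4: slack = 3.5
  p ≥ 0: p = 3.5
  q ≥ 0: q = 0 (binding)
Binding constraints: C2, q ≥ 0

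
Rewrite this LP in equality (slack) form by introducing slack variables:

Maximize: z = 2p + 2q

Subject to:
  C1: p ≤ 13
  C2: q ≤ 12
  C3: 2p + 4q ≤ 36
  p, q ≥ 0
max z = 2p + 2q

s.t.
  p + s1 = 13
  q + s2 = 12
  2p + 4q + s3 = 36
  p, q, s1, s2, s3 ≥ 0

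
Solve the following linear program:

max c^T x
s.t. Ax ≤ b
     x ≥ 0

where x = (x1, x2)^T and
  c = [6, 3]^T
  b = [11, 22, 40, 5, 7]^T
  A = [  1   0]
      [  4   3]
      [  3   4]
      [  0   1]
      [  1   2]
Each vertex is the intersection of two constraint boundaries that also satisfies all remaining constraints:
  x1 = 0 and x2 = 0 → (0, 0)
  4x1 + 3x2 = 22 and x2 = 0 → (5.5, 0)
  4x1 + 3x2 = 22 and x1 + 2x2 = 7 → (4.6, 1.2)
  x1 + 2x2 = 7 and x1 = 0 → (0, 3.5)

Evaluating z = 6x1 + 3x2 at each vertex:
  (0, 0): z = 0
  (5.5, 0): z = 33
  (4.6, 1.2): z = 31.2
  (0, 3.5): z = 10.5

The maximum is at (5.5, 0) with z = 33.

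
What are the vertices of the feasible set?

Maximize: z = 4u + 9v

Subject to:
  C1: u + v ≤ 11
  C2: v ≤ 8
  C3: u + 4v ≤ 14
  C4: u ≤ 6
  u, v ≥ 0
Each vertex is the intersection of two constraint boundaries that also satisfies all remaining constraints:
  u = 0 and v = 0 → (0, 0)
  u = 6 and v = 0 → (6, 0)
  u + 4v = 14 and u = 6 → (6, 2)
  u + 4v = 14 and u = 0 → (0, 3.5)

Vertices: (0, 0), (6, 0), (6, 2), (0, 3.5)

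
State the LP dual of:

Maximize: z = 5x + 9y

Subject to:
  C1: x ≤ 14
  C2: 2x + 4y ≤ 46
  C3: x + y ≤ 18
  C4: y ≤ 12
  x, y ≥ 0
Minimize: z = 14y1 + 46y2 + 18y3 + 12y4

Subject to:
  C1: -y1 - 2y2 - y3 ≤ -5
  C2: -4y2 - y3 - y4 ≤ -9
  y1, y2, y3, y4 ≥ 0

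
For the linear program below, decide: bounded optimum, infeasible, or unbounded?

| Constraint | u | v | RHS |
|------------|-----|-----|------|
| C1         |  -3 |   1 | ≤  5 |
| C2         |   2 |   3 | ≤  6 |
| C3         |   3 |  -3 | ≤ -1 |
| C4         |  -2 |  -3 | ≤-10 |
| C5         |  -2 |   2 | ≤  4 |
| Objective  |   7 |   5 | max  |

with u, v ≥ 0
C2 requires 2u + 3v ≤ 6, while C4 (-2u - 3v ≤ -10) is equivalent to 2u + 3v ≥ 10. Together they would need 10 ≤ 2u + 3v ≤ 6, which is impossible since 10 > 6. No point satisfies all constraints.

Infeasible — the constraint set is empty.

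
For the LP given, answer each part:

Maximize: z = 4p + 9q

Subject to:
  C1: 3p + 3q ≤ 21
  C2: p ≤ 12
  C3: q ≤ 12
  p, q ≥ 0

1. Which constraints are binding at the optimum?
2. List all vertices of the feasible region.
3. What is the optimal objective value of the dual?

1. C1, p ≥ 0
2. (0, 0), (7, 0), (0, 7)
3. 63 (by strong duality, equal to the primal optimum)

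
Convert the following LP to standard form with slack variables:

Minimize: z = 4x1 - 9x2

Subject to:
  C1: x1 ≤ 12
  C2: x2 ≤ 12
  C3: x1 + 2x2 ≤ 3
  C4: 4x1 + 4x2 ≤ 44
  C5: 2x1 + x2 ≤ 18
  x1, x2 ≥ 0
min z = 4x1 - 9x2

s.t.
  x1 + s1 = 12
  x2 + s2 = 12
  x1 + 2x2 + s3 = 3
  4x1 + 4x2 + s4 = 44
  2x1 + x2 + s5 = 18
  x1, x2, s1, s2, s3, s4, s5 ≥ 0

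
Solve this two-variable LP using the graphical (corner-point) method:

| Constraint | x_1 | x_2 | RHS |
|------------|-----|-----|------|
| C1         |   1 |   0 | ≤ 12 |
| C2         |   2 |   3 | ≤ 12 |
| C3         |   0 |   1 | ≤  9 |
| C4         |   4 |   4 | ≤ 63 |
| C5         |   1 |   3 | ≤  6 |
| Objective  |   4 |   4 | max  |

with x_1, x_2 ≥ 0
Each vertex is the intersection of two constraint boundaries that also satisfies all remaining constraints:
  x_1 = 0 and x_2 = 0 → (0, 0)
  2x_1 + 3x_2 = 12 and x_1 + 3x_2 = 6 → (6, 0)
  x_1 + 3x_2 = 6 and x_1 = 0 → (0, 2)

Evaluating z = 4x_1 + 4x_2 at each vertex:
  (0, 0): z = 0
  (6, 0): z = 24
  (0, 2): z = 8

The maximum is at (6, 0) with z = 24.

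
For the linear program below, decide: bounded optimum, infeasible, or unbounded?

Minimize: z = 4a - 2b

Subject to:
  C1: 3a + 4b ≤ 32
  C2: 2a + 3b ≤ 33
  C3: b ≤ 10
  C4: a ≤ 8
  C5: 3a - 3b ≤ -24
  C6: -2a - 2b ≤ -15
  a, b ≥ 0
The point (0, 8) satisfies every constraint, so the LP is feasible; the constraints give a ≤ 8 and b ≤ 10, which with a, b ≥ 0 keep the feasible region inside a bounded box. A feasible, bounded LP attains a finite optimum at a vertex.

Evaluating z = 4a - 2b at each vertex:
  (0, 8): z = -16

The LP has an optimal solution: (0, 8) with z = -16.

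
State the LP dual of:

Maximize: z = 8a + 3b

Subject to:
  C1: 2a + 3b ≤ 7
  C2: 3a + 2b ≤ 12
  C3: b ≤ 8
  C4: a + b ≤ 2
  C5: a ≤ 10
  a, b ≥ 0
Minimize: z = 7y1 + 12y2 + 8y3 + 2y4 + 10y5

Subject to:
  C1: -2y1 - 3y2 - y4 - y5 ≤ -8
  C2: -3y1 - 2y2 - y3 - y4 ≤ -3
  y1, y2, y3, y4, y5 ≥ 0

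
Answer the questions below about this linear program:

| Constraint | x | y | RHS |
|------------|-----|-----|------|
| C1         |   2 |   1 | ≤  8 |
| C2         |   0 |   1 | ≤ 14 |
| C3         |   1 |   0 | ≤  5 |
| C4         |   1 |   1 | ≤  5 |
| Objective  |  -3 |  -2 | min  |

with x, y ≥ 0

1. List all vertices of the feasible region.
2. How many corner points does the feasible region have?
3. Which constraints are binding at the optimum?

1. (0, 0), (4, 0), (3, 2), (0, 5)
2. 4
3. C1, C4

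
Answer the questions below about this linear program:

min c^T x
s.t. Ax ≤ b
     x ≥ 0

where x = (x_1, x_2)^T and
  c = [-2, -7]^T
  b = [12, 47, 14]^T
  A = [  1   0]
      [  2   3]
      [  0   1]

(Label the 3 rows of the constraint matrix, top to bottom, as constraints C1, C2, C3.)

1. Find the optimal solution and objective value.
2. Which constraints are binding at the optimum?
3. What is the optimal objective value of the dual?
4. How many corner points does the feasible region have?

1. x_1 = 2.5, x_2 = 14, z = -103
2. C2, C3
3. -103 (by strong duality, equal to the primal optimum)
4. 5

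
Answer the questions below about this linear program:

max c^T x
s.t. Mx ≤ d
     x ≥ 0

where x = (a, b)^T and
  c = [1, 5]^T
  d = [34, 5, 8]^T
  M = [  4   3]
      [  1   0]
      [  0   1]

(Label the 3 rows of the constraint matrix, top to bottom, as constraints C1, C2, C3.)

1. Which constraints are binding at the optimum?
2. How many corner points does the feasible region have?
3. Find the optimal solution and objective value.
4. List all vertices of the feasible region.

1. C1, C3
2. 5
3. a = 2.5, b = 8, z = 42.5
4. (0, 0), (5, 0), (5, 4.667), (2.5, 8), (0, 8)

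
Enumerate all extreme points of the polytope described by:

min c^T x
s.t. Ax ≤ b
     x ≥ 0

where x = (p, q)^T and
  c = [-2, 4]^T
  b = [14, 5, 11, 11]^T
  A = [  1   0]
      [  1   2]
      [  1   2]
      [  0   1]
Each vertex is the intersection of two constraint boundaries that also satisfies all remaining constraints:
  p = 0 and q = 0 → (0, 0)
  p + 2q = 5 and q = 0 → (5, 0)
  p + 2q = 5 and p = 0 → (0, 2.5)

Vertices: (0, 0), (5, 0), (0, 2.5)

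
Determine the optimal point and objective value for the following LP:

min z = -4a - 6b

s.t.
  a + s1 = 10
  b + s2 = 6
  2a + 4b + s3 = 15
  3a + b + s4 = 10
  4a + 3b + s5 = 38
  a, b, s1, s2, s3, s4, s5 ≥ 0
a = 2.5, b = 2.5, z = -25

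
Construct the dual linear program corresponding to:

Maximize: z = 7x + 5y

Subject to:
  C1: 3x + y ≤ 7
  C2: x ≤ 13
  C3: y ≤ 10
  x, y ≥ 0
Minimize: z = 7y1 + 13y2 + 10y3

Subject to:
  C1: -3y1 - y2 ≤ -7
  C2: -y1 - y3 ≤ -5
  y1, y2, y3 ≥ 0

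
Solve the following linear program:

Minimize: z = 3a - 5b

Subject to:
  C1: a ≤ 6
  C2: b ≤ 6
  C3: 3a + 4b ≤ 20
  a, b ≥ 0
Each vertex is the intersection of two constraint boundaries that also satisfies all remaining constraints:
  a = 0 and b = 0 → (0, 0)
  a = 6 and b = 0 → (6, 0)
  a = 6 and 3a + 4b = 20 → (6, 0.5)
  3a + 4b = 20 and a = 0 → (0, 5)

Evaluating z = 3a - 5b at each vertex:
  (0, 0): z = 0
  (6, 0): z = 18
  (6, 0.5): z = 15.5
  (0, 5): z = -25

The minimum is at (0, 5) with z = -25.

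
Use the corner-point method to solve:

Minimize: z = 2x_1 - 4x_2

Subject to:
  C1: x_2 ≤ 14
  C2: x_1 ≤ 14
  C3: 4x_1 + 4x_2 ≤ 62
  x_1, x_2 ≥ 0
x_1 = 0, x_2 = 14, z = -56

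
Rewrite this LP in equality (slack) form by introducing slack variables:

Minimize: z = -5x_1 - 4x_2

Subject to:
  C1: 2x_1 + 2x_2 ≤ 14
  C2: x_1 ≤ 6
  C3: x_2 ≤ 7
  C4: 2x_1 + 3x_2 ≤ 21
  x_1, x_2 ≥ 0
min z = -5x_1 - 4x_2

s.t.
  2x_1 + 2x_2 + s1 = 14
  x_1 + s2 = 6
  x_2 + s3 = 7
  2x_1 + 3x_2 + s4 = 21
  x_1, x_2, s1, s2, s3, s4 ≥ 0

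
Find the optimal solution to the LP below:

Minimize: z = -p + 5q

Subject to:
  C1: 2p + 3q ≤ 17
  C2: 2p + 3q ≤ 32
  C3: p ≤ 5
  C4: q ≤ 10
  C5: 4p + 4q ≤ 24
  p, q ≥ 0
Each vertex is the intersection of two constraint boundaries that also satisfies all remaining constraints:
  p = 0 and q = 0 → (0, 0)
  p = 5 and q = 0 → (5, 0)
  p = 5 and 4p + 4q = 24 → (5, 1)
  2p + 3q = 17 and 4p + 4q = 24 → (1, 5)
  2p + 3q = 17 and p = 0 → (0, 5.667)

Evaluating z = -p + 5q at each vertex:
  (0, 0): z = 0
  (5, 0): z = -5
  (5, 1): z = 0
  (1, 5): z = 24
  (0, 5.667): z = 28.33

The minimum is at (5, 0) with z = -5.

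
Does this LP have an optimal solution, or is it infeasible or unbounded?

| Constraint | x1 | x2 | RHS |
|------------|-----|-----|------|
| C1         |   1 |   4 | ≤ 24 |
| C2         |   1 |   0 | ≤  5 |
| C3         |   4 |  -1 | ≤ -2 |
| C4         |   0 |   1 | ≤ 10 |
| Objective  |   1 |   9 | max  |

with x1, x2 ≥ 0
The point (0, 6) satisfies every constraint, so the LP is feasible; the constraints give x1 ≤ 5 and x2 ≤ 10, which with x1, x2 ≥ 0 keep the feasible region inside a bounded box. A feasible, bounded LP attains a finite optimum at a vertex.

Evaluating z = x1 + 9x2 at each vertex:
  (0, 2): z = 18
  (0.9412, 5.765): z = 52.82
  (0, 6): z = 54

The LP has an optimal solution: (0, 6) with z = 54.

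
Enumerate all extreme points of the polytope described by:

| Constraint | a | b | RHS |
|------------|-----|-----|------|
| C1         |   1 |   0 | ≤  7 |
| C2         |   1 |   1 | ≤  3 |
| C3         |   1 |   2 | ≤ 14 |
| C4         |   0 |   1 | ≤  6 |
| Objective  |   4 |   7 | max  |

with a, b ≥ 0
Each vertex is the intersection of two constraint boundaries that also satisfies all remaining constraints:
  a = 0 and b = 0 → (0, 0)
  a + b = 3 and b = 0 → (3, 0)
  a + b = 3 and a = 0 → (0, 3)

Vertices: (0, 0), (3, 0), (0, 3)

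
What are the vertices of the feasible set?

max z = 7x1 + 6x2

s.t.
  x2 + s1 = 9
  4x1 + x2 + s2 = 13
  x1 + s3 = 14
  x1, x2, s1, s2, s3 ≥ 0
Each vertex is the intersection of two constraint boundaries that also satisfies all remaining constraints:
  x1 = 0 and x2 = 0 → (0, 0)
  4x1 + x2 = 13 and x2 = 0 → (3.25, 0)
  x2 = 9 and 4x1 + x2 = 13 → (1, 9)
  x2 = 9 and x1 = 0 → (0, 9)

Vertices: (0, 0), (3.25, 0), (1, 9), (0, 9)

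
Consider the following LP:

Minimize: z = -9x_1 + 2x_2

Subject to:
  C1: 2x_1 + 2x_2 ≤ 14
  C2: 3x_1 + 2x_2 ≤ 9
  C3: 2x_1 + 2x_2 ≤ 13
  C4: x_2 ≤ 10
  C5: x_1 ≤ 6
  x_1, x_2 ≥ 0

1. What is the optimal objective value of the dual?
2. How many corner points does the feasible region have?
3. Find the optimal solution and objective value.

1. -27 (by strong duality, equal to the primal optimum)
2. 3
3. x_1 = 3, x_2 = 0, z = -27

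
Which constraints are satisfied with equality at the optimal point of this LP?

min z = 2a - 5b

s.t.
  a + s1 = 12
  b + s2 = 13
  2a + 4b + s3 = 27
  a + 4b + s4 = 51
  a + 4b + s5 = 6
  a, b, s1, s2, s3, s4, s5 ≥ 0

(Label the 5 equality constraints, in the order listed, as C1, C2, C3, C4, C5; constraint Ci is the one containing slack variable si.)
Optimal: a = 0, b = 1.5
Slack at optimum:
  C1: slack = 12
  C2: slack = 11.5
  C3: slack = 21
  C4: slack = 45
  C5: slack = 0 (binding)
  a ≥ 0: a = 0 (binding)
  b ≥ 0: b = 1.5
Binding constraints: C5, a ≥ 0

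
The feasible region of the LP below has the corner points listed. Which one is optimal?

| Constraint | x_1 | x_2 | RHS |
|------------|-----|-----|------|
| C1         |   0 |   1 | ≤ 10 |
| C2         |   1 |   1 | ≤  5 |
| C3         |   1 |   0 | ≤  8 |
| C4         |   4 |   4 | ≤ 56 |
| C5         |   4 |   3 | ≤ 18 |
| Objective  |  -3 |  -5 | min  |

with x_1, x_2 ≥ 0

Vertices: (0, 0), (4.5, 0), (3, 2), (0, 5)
(0, 5) with z = -25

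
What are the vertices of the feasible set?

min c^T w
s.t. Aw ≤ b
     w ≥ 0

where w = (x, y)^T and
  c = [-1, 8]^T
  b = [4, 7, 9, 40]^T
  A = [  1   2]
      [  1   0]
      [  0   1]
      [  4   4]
Each vertex is the intersection of two constraint boundaries that also satisfies all remaining constraints:
  x = 0 and y = 0 → (0, 0)
  x + 2y = 4 and y = 0 → (4, 0)
  x + 2y = 4 and x = 0 → (0, 2)

Vertices: (0, 0), (4, 0), (0, 2)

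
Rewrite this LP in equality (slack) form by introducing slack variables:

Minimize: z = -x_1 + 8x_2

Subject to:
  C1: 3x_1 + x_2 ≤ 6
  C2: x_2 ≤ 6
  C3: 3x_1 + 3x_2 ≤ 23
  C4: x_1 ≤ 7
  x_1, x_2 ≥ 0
min z = -x_1 + 8x_2

s.t.
  3x_1 + x_2 + s1 = 6
  x_2 + s2 = 6
  3x_1 + 3x_2 + s3 = 23
  x_1 + s4 = 7
  x_1, x_2, s1, s2, s3, s4 ≥ 0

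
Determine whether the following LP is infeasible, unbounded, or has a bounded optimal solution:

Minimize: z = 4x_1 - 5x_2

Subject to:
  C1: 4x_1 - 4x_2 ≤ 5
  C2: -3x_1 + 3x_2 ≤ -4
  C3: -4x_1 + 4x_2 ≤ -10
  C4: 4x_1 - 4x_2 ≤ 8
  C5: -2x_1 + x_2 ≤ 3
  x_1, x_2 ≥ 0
C1 requires 4x_1 - 4x_2 ≤ 5, while C3 (-4x_1 + 4x_2 ≤ -10) is equivalent to 4x_1 - 4x_2 ≥ 10. Together they would need 10 ≤ 4x_1 - 4x_2 ≤ 5, which is impossible since 10 > 5. No point satisfies all constraints.

The feasible region is empty; the LP is infeasible.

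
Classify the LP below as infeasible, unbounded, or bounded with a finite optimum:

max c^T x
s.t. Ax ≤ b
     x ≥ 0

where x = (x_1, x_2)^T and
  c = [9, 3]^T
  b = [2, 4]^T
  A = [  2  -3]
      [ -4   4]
Feasible point: (0, 0) satisfies every constraint, so the LP is feasible.
Direction d = (1, 1): for each constraint row a, a·d ≤ 0 —
  (2)(1) + (-3)(1) = -1 ≤ 0
  (-4)(1) + (4)(1) = 0 ≤ 0
and d ≥ 0, so (0, 0) + t·d stays feasible for every t ≥ 0. Along this ray z = 9x_1 + 3x_2 changes by 12 per unit t, so z → +∞.

Unbounded: there is a feasible ray along which z → +∞.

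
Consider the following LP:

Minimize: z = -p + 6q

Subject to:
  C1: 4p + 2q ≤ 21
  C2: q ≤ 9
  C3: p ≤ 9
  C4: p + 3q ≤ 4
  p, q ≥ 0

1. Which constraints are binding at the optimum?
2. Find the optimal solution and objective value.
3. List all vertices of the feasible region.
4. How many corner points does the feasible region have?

1. C4, q ≥ 0
2. p = 4, q = 0, z = -4
3. (0, 0), (4, 0), (0, 1.333)
4. 3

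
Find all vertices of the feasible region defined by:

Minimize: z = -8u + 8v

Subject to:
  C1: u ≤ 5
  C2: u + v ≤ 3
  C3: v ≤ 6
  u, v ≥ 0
Each vertex is the intersection of two constraint boundaries that also satisfies all remaining constraints:
  u = 0 and v = 0 → (0, 0)
  u + v = 3 and v = 0 → (3, 0)
  u + v = 3 and u = 0 → (0, 3)

Vertices: (0, 0), (3, 0), (0, 3)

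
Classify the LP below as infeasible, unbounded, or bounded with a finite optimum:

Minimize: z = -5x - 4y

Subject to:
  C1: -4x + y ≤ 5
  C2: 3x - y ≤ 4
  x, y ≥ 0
Feasible point: (0, 0) satisfies every constraint, so the LP is feasible.
Direction d = (1, 4): for each constraint row a, a·d ≤ 0 —
  (-4)(1) + (1)(4) = 0 ≤ 0
  (3)(1) + (-1)(4) = -1 ≤ 0
and d ≥ 0, so (0, 0) + t·d stays feasible for every t ≥ 0. Along this ray z = -5x - 4y changes by -21 per unit t, so z → −∞.

Unbounded — the objective can decrease without bound over the feasible region.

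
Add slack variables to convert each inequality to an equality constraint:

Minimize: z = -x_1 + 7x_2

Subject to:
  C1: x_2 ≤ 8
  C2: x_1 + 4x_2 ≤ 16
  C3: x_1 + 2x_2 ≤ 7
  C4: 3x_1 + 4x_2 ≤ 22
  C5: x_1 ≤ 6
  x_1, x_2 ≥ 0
min z = -x_1 + 7x_2

s.t.
  x_2 + s1 = 8
  x_1 + 4x_2 + s2 = 16
  x_1 + 2x_2 + s3 = 7
  3x_1 + 4x_2 + s4 = 22
  x_1 + s5 = 6
  x_1, x_2, s1, s2, s3, s4, s5 ≥ 0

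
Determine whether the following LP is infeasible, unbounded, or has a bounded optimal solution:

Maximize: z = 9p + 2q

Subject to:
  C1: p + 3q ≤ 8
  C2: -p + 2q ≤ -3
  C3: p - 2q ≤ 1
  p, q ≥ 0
C3 requires p - 2q ≤ 1, while C2 (-p + 2q ≤ -3) is equivalent to p - 2q ≥ 3. Together they would need 3 ≤ p - 2q ≤ 1, which is impossible since 3 > 1. No point satisfies all constraints.

The feasible region is empty; the LP is infeasible.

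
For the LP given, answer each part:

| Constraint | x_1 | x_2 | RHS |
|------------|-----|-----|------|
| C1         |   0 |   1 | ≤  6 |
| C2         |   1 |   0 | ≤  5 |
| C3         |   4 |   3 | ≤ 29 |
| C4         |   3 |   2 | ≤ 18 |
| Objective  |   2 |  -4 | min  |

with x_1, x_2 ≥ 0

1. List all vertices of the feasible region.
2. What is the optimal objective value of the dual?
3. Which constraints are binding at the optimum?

1. (0, 0), (5, 0), (5, 1.5), (2, 6), (0, 6)
2. -24 (by strong duality, equal to the primal optimum)
3. C1, x_1 ≥ 0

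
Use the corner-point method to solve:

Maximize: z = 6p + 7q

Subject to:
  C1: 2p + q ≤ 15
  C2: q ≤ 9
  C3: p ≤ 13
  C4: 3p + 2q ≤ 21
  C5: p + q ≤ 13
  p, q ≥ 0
p = 1, q = 9, z = 69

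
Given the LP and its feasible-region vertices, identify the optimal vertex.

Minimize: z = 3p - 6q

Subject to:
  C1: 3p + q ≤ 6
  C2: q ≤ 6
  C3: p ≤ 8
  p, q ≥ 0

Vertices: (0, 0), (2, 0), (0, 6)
(0, 6) with z = -36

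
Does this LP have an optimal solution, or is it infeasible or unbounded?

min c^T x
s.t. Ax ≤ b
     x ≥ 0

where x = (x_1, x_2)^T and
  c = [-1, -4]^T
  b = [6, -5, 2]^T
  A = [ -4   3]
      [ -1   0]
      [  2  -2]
Feasible point: (5, 4) satisfies every constraint, so the LP is feasible.
Direction d = (1, 1): for each constraint row a, a·d ≤ 0 —
  (-4)(1) + (3)(1) = -1 ≤ 0
  (-1)(1) + (0)(1) = -1 ≤ 0
  (2)(1) + (-2)(1) = 0 ≤ 0
and d ≥ 0, so (5, 4) + t·d stays feasible for every t ≥ 0. Along this ray z = -x_1 - 4x_2 changes by -5 per unit t, so z → −∞.

Unbounded: there is a feasible ray along which z → −∞.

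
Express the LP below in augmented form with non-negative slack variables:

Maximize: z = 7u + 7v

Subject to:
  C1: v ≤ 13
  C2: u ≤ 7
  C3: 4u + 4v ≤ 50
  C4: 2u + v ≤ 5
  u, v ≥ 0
max z = 7u + 7v

s.t.
  v + s1 = 13
  u + s2 = 7
  4u + 4v + s3 = 50
  2u + v + s4 = 5
  u, v, s1, s2, s3, s4 ≥ 0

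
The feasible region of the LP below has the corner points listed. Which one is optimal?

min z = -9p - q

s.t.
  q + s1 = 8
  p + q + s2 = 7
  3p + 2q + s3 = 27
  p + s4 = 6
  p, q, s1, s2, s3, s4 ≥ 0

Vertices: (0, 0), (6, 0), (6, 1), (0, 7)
(6, 1) with z = -55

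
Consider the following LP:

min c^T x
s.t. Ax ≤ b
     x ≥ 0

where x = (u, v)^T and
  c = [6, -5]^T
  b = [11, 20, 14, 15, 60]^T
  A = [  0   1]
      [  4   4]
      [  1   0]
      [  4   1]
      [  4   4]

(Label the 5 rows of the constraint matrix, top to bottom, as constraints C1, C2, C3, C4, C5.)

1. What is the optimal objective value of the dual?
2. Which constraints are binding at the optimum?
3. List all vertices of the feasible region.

1. -25 (by strong duality, equal to the primal optimum)
2. C2, u ≥ 0
3. (0, 0), (3.75, 0), (3.333, 1.667), (0, 5)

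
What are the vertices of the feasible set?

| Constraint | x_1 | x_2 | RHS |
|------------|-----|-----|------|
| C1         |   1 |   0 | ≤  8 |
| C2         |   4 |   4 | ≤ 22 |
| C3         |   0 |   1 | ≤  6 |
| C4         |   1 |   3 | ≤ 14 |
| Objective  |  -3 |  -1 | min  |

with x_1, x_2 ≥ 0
Each vertex is the intersection of two constraint boundaries that also satisfies all remaining constraints:
  x_1 = 0 and x_2 = 0 → (0, 0)
  4x_1 + 4x_2 = 22 and x_2 = 0 → (5.5, 0)
  4x_1 + 4x_2 = 22 and x_1 + 3x_2 = 14 → (1.25, 4.25)
  x_1 + 3x_2 = 14 and x_1 = 0 → (0, 4.667)

Vertices: (0, 0), (5.5, 0), (1.25, 4.25), (0, 4.667)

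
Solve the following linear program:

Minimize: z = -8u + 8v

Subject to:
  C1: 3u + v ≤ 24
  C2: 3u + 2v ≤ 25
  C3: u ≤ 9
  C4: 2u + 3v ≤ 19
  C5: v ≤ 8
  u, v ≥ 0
Each vertex is the intersection of two constraint boundaries that also satisfies all remaining constraints:
  u = 0 and v = 0 → (0, 0)
  3u + v = 24 and v = 0 → (8, 0)
  3u + v = 24 and 3u + 2v = 25 → (7.667, 1)
  3u + 2v = 25 and 2u + 3v = 19 → (7.4, 1.4)
  2u + 3v = 19 and u = 0 → (0, 6.333)

Evaluating z = -8u + 8v at each vertex:
  (0, 0): z = 0
  (8, 0): z = -64
  (7.667, 1): z = -53.33
  (7.4, 1.4): z = -48
  (0, 6.333): z = 50.67

The minimum is at (8, 0) with z = -64.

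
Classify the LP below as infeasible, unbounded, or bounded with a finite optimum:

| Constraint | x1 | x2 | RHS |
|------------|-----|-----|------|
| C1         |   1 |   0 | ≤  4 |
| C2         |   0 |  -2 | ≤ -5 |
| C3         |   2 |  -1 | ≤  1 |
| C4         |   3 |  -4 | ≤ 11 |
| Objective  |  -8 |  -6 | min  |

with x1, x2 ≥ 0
Feasible point: (0, 3) satisfies every constraint, so the LP is feasible.
Direction d = (0, 1): for each constraint row a, a·d ≤ 0 —
  (1)(0) + (0)(1) = 0 ≤ 0
  (0)(0) + (-2)(1) = -2 ≤ 0
  (2)(0) + (-1)(1) = -1 ≤ 0
  (3)(0) + (-4)(1) = -4 ≤ 0
and d ≥ 0, so (0, 3) + t·d stays feasible for every t ≥ 0. Along this ray z = -8x1 - 6x2 changes by -6 per unit t, so z → −∞.

Unbounded — the objective can decrease without bound over the feasible region.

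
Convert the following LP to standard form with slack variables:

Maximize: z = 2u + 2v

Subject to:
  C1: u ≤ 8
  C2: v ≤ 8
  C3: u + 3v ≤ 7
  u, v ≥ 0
max z = 2u + 2v

s.t.
  u + s1 = 8
  v + s2 = 8
  u + 3v + s3 = 7
  u, v, s1, s2, s3 ≥ 0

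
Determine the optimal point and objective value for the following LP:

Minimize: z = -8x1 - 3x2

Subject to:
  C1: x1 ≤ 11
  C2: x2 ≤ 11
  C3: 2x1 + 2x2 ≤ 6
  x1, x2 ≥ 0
Each vertex is the intersection of two constraint boundaries that also satisfies all remaining constraints:
  x1 = 0 and x2 = 0 → (0, 0)
  2x1 + 2x2 = 6 and x2 = 0 → (3, 0)
  2x1 + 2x2 = 6 and x1 = 0 → (0, 3)

Evaluating z = -8x1 - 3x2 at each vertex:
  (0, 0): z = 0
  (3, 0): z = -24
  (0, 3): z = -9

The minimum is at (3, 0) with z = -24.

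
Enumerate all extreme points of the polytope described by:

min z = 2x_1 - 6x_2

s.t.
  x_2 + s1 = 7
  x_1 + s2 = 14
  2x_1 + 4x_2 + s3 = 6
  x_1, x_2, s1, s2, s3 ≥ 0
Each vertex is the intersection of two constraint boundaries that also satisfies all remaining constraints:
  x_1 = 0 and x_2 = 0 → (0, 0)
  2x_1 + 4x_2 = 6 and x_2 = 0 → (3, 0)
  2x_1 + 4x_2 = 6 and x_1 = 0 → (0, 1.5)

Vertices: (0, 0), (3, 0), (0, 1.5)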